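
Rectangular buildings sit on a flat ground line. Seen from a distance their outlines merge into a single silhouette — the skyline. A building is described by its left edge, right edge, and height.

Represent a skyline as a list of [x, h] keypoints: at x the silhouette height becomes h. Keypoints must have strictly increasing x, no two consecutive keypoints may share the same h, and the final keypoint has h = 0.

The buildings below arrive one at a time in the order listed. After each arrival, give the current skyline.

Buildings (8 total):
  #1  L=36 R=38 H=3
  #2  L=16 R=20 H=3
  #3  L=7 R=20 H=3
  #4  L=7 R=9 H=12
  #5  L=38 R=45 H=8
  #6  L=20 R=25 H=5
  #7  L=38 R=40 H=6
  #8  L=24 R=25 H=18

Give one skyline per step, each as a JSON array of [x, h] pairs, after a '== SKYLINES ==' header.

== SKYLINES ==
[[36,3],[38,0]]
[[16,3],[20,0],[36,3],[38,0]]
[[7,3],[20,0],[36,3],[38,0]]
[[7,12],[9,3],[20,0],[36,3],[38,0]]
[[7,12],[9,3],[20,0],[36,3],[38,8],[45,0]]
[[7,12],[9,3],[20,5],[25,0],[36,3],[38,8],[45,0]]
[[7,12],[9,3],[20,5],[25,0],[36,3],[38,8],[45,0]]
[[7,12],[9,3],[20,5],[24,18],[25,0],[36,3],[38,8],[45,0]]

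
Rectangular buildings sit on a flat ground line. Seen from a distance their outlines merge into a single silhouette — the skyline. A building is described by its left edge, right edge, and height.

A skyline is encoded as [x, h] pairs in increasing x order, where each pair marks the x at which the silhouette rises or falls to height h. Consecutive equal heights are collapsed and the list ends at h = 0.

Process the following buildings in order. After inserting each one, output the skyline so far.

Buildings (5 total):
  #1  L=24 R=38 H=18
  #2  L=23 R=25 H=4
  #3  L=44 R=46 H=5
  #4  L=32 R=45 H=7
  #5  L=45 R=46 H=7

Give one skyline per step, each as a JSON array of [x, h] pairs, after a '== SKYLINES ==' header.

== SKYLINES ==
[[24,18],[38,0]]
[[23,4],[24,18],[38,0]]
[[23,4],[24,18],[38,0],[44,5],[46,0]]
[[23,4],[24,18],[38,7],[45,5],[46,0]]
[[23,4],[24,18],[38,7],[46,0]]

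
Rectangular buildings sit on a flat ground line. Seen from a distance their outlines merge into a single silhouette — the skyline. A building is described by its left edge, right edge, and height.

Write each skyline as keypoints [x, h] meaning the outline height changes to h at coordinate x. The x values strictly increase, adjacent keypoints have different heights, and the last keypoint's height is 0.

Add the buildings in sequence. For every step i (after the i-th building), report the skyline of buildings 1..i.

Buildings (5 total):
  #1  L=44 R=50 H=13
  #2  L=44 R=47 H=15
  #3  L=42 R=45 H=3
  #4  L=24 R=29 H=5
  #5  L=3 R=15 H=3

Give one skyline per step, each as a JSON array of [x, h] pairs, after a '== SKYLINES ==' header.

== SKYLINES ==
[[44,13],[50,0]]
[[44,15],[47,13],[50,0]]
[[42,3],[44,15],[47,13],[50,0]]
[[24,5],[29,0],[42,3],[44,15],[47,13],[50,0]]
[[3,3],[15,0],[24,5],[29,0],[42,3],[44,15],[47,13],[50,0]]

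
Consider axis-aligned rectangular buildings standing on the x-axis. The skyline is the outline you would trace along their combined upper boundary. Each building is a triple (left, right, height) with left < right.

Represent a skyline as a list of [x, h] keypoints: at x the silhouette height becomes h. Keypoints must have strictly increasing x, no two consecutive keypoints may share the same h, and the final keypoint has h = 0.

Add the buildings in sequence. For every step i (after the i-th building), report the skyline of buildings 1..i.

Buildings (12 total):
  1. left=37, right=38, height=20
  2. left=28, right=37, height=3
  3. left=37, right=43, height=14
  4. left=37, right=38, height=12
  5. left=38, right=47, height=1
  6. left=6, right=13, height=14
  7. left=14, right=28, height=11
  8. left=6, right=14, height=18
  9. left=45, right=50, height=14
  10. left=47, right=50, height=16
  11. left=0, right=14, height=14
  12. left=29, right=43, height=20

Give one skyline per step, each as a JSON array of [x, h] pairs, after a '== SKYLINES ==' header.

== SKYLINES ==
[[37,20],[38,0]]
[[28,3],[37,20],[38,0]]
[[28,3],[37,20],[38,14],[43,0]]
[[28,3],[37,20],[38,14],[43,0]]
[[28,3],[37,20],[38,14],[43,1],[47,0]]
[[6,14],[13,0],[28,3],[37,20],[38,14],[43,1],[47,0]]
[[6,14],[13,0],[14,11],[28,3],[37,20],[38,14],[43,1],[47,0]]
[[6,18],[14,11],[28,3],[37,20],[38,14],[43,1],[47,0]]
[[6,18],[14,11],[28,3],[37,20],[38,14],[43,1],[45,14],[50,0]]
[[6,18],[14,11],[28,3],[37,20],[38,14],[43,1],[45,14],[47,16],[50,0]]
[[0,14],[6,18],[14,11],[28,3],[37,20],[38,14],[43,1],[45,14],[47,16],[50,0]]
[[0,14],[6,18],[14,11],[28,3],[29,20],[43,1],[45,14],[47,16],[50,0]]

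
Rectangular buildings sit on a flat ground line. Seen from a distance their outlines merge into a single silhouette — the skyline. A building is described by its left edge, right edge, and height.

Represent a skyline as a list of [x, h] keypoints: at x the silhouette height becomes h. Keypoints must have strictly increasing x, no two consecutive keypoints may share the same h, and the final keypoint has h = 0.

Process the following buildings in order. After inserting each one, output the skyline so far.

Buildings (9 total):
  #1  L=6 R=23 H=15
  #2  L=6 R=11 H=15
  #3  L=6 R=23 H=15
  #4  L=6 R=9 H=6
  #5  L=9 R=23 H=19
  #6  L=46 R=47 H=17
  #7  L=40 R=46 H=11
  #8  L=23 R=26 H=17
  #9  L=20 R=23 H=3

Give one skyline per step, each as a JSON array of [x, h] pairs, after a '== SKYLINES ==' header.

== SKYLINES ==
[[6,15],[23,0]]
[[6,15],[23,0]]
[[6,15],[23,0]]
[[6,15],[23,0]]
[[6,15],[9,19],[23,0]]
[[6,15],[9,19],[23,0],[46,17],[47,0]]
[[6,15],[9,19],[23,0],[40,11],[46,17],[47,0]]
[[6,15],[9,19],[23,17],[26,0],[40,11],[46,17],[47,0]]
[[6,15],[9,19],[23,17],[26,0],[40,11],[46,17],[47,0]]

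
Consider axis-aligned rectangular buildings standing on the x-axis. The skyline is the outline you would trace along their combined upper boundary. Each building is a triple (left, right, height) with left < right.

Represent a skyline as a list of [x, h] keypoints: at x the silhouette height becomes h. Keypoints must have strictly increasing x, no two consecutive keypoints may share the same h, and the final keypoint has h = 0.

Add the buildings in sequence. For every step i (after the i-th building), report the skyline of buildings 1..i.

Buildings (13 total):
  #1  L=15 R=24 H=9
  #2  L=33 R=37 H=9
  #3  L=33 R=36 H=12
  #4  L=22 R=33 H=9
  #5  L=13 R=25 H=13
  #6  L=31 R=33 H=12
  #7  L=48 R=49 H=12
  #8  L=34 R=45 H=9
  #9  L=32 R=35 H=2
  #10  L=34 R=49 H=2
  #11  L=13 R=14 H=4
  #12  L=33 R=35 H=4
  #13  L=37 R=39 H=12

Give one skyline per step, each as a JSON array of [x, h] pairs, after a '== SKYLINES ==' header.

== SKYLINES ==
[[15,9],[24,0]]
[[15,9],[24,0],[33,9],[37,0]]
[[15,9],[24,0],[33,12],[36,9],[37,0]]
[[15,9],[33,12],[36,9],[37,0]]
[[13,13],[25,9],[33,12],[36,9],[37,0]]
[[13,13],[25,9],[31,12],[36,9],[37,0]]
[[13,13],[25,9],[31,12],[36,9],[37,0],[48,12],[49,0]]
[[13,13],[25,9],[31,12],[36,9],[45,0],[48,12],[49,0]]
[[13,13],[25,9],[31,12],[36,9],[45,0],[48,12],[49,0]]
[[13,13],[25,9],[31,12],[36,9],[45,2],[48,12],[49,0]]
[[13,13],[25,9],[31,12],[36,9],[45,2],[48,12],[49,0]]
[[13,13],[25,9],[31,12],[36,9],[45,2],[48,12],[49,0]]
[[13,13],[25,9],[31,12],[36,9],[37,12],[39,9],[45,2],[48,12],[49,0]]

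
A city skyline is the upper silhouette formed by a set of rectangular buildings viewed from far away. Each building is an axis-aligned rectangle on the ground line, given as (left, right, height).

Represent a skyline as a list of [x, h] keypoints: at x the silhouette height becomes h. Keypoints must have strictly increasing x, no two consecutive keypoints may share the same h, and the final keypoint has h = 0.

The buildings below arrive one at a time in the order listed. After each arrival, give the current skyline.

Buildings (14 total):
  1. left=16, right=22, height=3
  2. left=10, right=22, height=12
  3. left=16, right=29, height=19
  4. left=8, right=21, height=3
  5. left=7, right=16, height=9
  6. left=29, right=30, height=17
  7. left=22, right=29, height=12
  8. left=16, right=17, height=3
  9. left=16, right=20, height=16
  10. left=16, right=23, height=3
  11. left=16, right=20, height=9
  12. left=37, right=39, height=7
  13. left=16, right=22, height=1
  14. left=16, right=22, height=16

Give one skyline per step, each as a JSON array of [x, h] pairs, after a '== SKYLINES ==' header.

== SKYLINES ==
[[16,3],[22,0]]
[[10,12],[22,0]]
[[10,12],[16,19],[29,0]]
[[8,3],[10,12],[16,19],[29,0]]
[[7,9],[10,12],[16,19],[29,0]]
[[7,9],[10,12],[16,19],[29,17],[30,0]]
[[7,9],[10,12],[16,19],[29,17],[30,0]]
[[7,9],[10,12],[16,19],[29,17],[30,0]]
[[7,9],[10,12],[16,19],[29,17],[30,0]]
[[7,9],[10,12],[16,19],[29,17],[30,0]]
[[7,9],[10,12],[16,19],[29,17],[30,0]]
[[7,9],[10,12],[16,19],[29,17],[30,0],[37,7],[39,0]]
[[7,9],[10,12],[16,19],[29,17],[30,0],[37,7],[39,0]]
[[7,9],[10,12],[16,19],[29,17],[30,0],[37,7],[39,0]]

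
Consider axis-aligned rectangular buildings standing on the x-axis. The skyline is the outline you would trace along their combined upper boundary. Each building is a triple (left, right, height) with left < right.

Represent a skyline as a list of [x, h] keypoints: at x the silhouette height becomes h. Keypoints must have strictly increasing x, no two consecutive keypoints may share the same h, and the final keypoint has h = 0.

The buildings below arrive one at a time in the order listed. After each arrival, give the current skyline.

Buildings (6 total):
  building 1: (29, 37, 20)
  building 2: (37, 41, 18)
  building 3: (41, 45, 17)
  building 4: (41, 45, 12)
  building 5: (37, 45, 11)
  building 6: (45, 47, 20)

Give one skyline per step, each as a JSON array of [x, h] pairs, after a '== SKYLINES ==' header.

== SKYLINES ==
[[29,20],[37,0]]
[[29,20],[37,18],[41,0]]
[[29,20],[37,18],[41,17],[45,0]]
[[29,20],[37,18],[41,17],[45,0]]
[[29,20],[37,18],[41,17],[45,0]]
[[29,20],[37,18],[41,17],[45,20],[47,0]]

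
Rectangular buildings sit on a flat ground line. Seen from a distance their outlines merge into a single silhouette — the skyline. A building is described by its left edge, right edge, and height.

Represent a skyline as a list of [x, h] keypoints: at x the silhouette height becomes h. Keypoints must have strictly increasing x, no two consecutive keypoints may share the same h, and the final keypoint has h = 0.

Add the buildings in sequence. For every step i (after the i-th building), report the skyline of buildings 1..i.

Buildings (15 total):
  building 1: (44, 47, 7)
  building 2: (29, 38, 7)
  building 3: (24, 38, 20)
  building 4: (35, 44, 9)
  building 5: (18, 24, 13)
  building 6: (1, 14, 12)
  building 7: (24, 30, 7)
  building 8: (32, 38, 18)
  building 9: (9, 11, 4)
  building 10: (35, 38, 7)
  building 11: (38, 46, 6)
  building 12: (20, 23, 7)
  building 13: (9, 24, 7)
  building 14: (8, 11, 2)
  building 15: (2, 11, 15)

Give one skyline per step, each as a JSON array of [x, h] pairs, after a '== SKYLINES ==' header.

== SKYLINES ==
[[44,7],[47,0]]
[[29,7],[38,0],[44,7],[47,0]]
[[24,20],[38,0],[44,7],[47,0]]
[[24,20],[38,9],[44,7],[47,0]]
[[18,13],[24,20],[38,9],[44,7],[47,0]]
[[1,12],[14,0],[18,13],[24,20],[38,9],[44,7],[47,0]]
[[1,12],[14,0],[18,13],[24,20],[38,9],[44,7],[47,0]]
[[1,12],[14,0],[18,13],[24,20],[38,9],[44,7],[47,0]]
[[1,12],[14,0],[18,13],[24,20],[38,9],[44,7],[47,0]]
[[1,12],[14,0],[18,13],[24,20],[38,9],[44,7],[47,0]]
[[1,12],[14,0],[18,13],[24,20],[38,9],[44,7],[47,0]]
[[1,12],[14,0],[18,13],[24,20],[38,9],[44,7],[47,0]]
[[1,12],[14,7],[18,13],[24,20],[38,9],[44,7],[47,0]]
[[1,12],[14,7],[18,13],[24,20],[38,9],[44,7],[47,0]]
[[1,12],[2,15],[11,12],[14,7],[18,13],[24,20],[38,9],[44,7],[47,0]]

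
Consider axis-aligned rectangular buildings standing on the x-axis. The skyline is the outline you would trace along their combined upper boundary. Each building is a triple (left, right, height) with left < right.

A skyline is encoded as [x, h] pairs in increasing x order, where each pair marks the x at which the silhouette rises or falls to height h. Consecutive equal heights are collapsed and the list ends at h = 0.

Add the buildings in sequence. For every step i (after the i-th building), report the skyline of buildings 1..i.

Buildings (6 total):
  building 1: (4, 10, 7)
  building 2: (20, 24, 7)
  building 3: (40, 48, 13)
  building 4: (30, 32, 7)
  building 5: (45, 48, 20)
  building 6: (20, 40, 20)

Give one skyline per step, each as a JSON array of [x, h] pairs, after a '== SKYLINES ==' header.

== SKYLINES ==
[[4,7],[10,0]]
[[4,7],[10,0],[20,7],[24,0]]
[[4,7],[10,0],[20,7],[24,0],[40,13],[48,0]]
[[4,7],[10,0],[20,7],[24,0],[30,7],[32,0],[40,13],[48,0]]
[[4,7],[10,0],[20,7],[24,0],[30,7],[32,0],[40,13],[45,20],[48,0]]
[[4,7],[10,0],[20,20],[40,13],[45,20],[48,0]]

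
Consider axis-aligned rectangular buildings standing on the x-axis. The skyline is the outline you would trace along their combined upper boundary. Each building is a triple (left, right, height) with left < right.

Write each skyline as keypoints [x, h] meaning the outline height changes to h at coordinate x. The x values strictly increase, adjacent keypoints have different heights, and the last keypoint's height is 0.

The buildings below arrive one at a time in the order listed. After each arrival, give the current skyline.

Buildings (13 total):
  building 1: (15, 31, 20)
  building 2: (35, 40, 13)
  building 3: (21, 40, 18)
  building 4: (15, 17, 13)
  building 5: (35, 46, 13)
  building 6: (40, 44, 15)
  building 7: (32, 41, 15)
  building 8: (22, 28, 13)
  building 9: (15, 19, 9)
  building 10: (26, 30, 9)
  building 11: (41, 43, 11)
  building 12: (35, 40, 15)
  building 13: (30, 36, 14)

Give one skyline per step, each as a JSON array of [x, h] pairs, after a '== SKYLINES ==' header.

== SKYLINES ==
[[15,20],[31,0]]
[[15,20],[31,0],[35,13],[40,0]]
[[15,20],[31,18],[40,0]]
[[15,20],[31,18],[40,0]]
[[15,20],[31,18],[40,13],[46,0]]
[[15,20],[31,18],[40,15],[44,13],[46,0]]
[[15,20],[31,18],[40,15],[44,13],[46,0]]
[[15,20],[31,18],[40,15],[44,13],[46,0]]
[[15,20],[31,18],[40,15],[44,13],[46,0]]
[[15,20],[31,18],[40,15],[44,13],[46,0]]
[[15,20],[31,18],[40,15],[44,13],[46,0]]
[[15,20],[31,18],[40,15],[44,13],[46,0]]
[[15,20],[31,18],[40,15],[44,13],[46,0]]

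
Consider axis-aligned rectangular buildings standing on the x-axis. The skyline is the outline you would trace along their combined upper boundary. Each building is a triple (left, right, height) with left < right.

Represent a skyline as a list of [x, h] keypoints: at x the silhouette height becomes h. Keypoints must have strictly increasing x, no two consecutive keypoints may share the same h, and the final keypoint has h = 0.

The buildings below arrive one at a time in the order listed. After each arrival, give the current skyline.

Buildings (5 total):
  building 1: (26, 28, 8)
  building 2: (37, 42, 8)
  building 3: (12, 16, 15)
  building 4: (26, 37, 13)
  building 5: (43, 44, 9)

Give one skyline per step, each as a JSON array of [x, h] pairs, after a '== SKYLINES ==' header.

== SKYLINES ==
[[26,8],[28,0]]
[[26,8],[28,0],[37,8],[42,0]]
[[12,15],[16,0],[26,8],[28,0],[37,8],[42,0]]
[[12,15],[16,0],[26,13],[37,8],[42,0]]
[[12,15],[16,0],[26,13],[37,8],[42,0],[43,9],[44,0]]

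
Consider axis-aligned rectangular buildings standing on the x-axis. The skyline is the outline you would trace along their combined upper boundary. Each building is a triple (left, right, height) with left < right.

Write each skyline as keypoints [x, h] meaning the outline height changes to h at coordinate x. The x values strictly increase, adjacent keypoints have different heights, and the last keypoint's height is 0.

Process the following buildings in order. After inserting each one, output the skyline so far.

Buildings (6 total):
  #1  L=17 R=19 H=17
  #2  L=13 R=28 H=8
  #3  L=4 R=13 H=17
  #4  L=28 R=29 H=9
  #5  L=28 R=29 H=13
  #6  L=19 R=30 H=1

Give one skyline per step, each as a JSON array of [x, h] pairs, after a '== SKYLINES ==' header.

== SKYLINES ==
[[17,17],[19,0]]
[[13,8],[17,17],[19,8],[28,0]]
[[4,17],[13,8],[17,17],[19,8],[28,0]]
[[4,17],[13,8],[17,17],[19,8],[28,9],[29,0]]
[[4,17],[13,8],[17,17],[19,8],[28,13],[29,0]]
[[4,17],[13,8],[17,17],[19,8],[28,13],[29,1],[30,0]]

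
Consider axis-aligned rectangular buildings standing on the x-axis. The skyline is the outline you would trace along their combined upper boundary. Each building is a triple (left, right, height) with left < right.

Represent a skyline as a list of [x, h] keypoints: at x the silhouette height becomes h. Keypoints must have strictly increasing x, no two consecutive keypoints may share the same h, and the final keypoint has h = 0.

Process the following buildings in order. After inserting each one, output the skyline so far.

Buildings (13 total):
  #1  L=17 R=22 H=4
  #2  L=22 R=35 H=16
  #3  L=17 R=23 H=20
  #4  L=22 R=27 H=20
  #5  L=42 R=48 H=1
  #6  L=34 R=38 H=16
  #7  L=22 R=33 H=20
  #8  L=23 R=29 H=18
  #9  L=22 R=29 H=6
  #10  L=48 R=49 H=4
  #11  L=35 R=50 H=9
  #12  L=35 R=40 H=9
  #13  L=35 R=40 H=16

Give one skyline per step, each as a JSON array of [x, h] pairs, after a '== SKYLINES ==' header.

== SKYLINES ==
[[17,4],[22,0]]
[[17,4],[22,16],[35,0]]
[[17,20],[23,16],[35,0]]
[[17,20],[27,16],[35,0]]
[[17,20],[27,16],[35,0],[42,1],[48,0]]
[[17,20],[27,16],[38,0],[42,1],[48,0]]
[[17,20],[33,16],[38,0],[42,1],[48,0]]
[[17,20],[33,16],[38,0],[42,1],[48,0]]
[[17,20],[33,16],[38,0],[42,1],[48,0]]
[[17,20],[33,16],[38,0],[42,1],[48,4],[49,0]]
[[17,20],[33,16],[38,9],[50,0]]
[[17,20],[33,16],[38,9],[50,0]]
[[17,20],[33,16],[40,9],[50,0]]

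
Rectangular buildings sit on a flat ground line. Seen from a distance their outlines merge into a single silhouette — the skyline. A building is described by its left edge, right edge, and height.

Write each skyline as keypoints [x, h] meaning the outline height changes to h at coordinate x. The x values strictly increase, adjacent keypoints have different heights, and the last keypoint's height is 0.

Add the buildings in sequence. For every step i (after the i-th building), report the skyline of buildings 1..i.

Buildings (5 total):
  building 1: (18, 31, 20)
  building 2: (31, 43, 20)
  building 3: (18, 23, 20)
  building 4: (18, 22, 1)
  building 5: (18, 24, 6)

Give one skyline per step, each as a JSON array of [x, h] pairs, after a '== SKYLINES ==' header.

== SKYLINES ==
[[18,20],[31,0]]
[[18,20],[43,0]]
[[18,20],[43,0]]
[[18,20],[43,0]]
[[18,20],[43,0]]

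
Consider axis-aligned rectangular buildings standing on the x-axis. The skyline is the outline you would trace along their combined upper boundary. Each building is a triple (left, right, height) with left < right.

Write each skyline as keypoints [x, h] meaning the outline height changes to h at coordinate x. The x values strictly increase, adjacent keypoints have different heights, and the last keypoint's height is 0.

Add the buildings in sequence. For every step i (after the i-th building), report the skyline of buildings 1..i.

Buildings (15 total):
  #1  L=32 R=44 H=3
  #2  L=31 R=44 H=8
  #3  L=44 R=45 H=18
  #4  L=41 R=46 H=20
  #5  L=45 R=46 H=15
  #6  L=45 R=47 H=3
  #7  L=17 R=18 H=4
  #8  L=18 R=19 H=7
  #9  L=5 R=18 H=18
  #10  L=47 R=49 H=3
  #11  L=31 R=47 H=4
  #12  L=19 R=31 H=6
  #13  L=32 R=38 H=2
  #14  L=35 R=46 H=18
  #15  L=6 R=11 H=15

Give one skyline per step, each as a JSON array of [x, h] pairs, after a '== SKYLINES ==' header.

== SKYLINES ==
[[32,3],[44,0]]
[[31,8],[44,0]]
[[31,8],[44,18],[45,0]]
[[31,8],[41,20],[46,0]]
[[31,8],[41,20],[46,0]]
[[31,8],[41,20],[46,3],[47,0]]
[[17,4],[18,0],[31,8],[41,20],[46,3],[47,0]]
[[17,4],[18,7],[19,0],[31,8],[41,20],[46,3],[47,0]]
[[5,18],[18,7],[19,0],[31,8],[41,20],[46,3],[47,0]]
[[5,18],[18,7],[19,0],[31,8],[41,20],[46,3],[49,0]]
[[5,18],[18,7],[19,0],[31,8],[41,20],[46,4],[47,3],[49,0]]
[[5,18],[18,7],[19,6],[31,8],[41,20],[46,4],[47,3],[49,0]]
[[5,18],[18,7],[19,6],[31,8],[41,20],[46,4],[47,3],[49,0]]
[[5,18],[18,7],[19,6],[31,8],[35,18],[41,20],[46,4],[47,3],[49,0]]
[[5,18],[18,7],[19,6],[31,8],[35,18],[41,20],[46,4],[47,3],[49,0]]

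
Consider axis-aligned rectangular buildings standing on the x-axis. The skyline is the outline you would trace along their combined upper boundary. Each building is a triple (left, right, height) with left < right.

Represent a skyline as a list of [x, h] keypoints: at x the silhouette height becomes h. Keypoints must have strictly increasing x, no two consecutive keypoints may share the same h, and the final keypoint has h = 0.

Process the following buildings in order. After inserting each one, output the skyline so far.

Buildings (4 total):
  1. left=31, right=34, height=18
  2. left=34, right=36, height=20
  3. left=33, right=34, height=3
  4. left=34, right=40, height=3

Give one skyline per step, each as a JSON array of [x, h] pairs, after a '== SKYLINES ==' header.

== SKYLINES ==
[[31,18],[34,0]]
[[31,18],[34,20],[36,0]]
[[31,18],[34,20],[36,0]]
[[31,18],[34,20],[36,3],[40,0]]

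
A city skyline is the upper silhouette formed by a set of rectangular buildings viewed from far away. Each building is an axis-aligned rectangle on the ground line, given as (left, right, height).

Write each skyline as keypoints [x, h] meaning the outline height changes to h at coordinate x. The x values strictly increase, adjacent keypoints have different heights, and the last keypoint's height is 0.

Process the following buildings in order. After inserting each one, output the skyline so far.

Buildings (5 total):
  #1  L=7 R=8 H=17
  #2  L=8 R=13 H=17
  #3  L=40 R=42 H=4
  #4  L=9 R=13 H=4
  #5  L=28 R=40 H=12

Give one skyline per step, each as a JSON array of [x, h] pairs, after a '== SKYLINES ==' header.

== SKYLINES ==
[[7,17],[8,0]]
[[7,17],[13,0]]
[[7,17],[13,0],[40,4],[42,0]]
[[7,17],[13,0],[40,4],[42,0]]
[[7,17],[13,0],[28,12],[40,4],[42,0]]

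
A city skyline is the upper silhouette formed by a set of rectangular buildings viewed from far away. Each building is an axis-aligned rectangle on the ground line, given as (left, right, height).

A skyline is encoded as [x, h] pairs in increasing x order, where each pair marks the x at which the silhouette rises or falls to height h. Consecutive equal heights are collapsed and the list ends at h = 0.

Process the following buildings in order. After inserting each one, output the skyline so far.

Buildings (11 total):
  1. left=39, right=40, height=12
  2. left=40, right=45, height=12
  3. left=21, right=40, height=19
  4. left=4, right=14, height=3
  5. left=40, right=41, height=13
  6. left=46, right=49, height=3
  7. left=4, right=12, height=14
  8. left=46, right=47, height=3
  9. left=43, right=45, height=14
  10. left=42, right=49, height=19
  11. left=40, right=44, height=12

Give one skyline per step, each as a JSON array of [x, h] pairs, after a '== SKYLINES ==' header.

== SKYLINES ==
[[39,12],[40,0]]
[[39,12],[45,0]]
[[21,19],[40,12],[45,0]]
[[4,3],[14,0],[21,19],[40,12],[45,0]]
[[4,3],[14,0],[21,19],[40,13],[41,12],[45,0]]
[[4,3],[14,0],[21,19],[40,13],[41,12],[45,0],[46,3],[49,0]]
[[4,14],[12,3],[14,0],[21,19],[40,13],[41,12],[45,0],[46,3],[49,0]]
[[4,14],[12,3],[14,0],[21,19],[40,13],[41,12],[45,0],[46,3],[49,0]]
[[4,14],[12,3],[14,0],[21,19],[40,13],[41,12],[43,14],[45,0],[46,3],[49,0]]
[[4,14],[12,3],[14,0],[21,19],[40,13],[41,12],[42,19],[49,0]]
[[4,14],[12,3],[14,0],[21,19],[40,13],[41,12],[42,19],[49,0]]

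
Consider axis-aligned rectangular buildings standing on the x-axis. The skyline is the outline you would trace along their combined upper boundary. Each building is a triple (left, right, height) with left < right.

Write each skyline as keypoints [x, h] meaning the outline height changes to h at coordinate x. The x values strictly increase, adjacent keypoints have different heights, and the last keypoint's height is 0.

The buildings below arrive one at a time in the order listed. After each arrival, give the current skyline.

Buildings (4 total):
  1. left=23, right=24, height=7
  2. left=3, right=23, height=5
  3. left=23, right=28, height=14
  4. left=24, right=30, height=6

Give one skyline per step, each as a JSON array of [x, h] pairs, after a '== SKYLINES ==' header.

== SKYLINES ==
[[23,7],[24,0]]
[[3,5],[23,7],[24,0]]
[[3,5],[23,14],[28,0]]
[[3,5],[23,14],[28,6],[30,0]]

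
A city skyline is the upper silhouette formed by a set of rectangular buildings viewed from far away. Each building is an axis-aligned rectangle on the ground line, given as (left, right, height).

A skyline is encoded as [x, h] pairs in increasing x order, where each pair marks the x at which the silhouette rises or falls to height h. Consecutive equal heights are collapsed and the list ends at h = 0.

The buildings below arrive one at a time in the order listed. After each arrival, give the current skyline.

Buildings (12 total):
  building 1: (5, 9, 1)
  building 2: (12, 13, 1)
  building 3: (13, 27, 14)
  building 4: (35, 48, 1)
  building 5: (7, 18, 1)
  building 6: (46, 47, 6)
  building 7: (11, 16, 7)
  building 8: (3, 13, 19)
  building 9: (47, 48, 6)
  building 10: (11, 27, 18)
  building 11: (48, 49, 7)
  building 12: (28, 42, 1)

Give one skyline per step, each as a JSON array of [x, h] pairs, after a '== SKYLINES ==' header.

== SKYLINES ==
[[5,1],[9,0]]
[[5,1],[9,0],[12,1],[13,0]]
[[5,1],[9,0],[12,1],[13,14],[27,0]]
[[5,1],[9,0],[12,1],[13,14],[27,0],[35,1],[48,0]]
[[5,1],[13,14],[27,0],[35,1],[48,0]]
[[5,1],[13,14],[27,0],[35,1],[46,6],[47,1],[48,0]]
[[5,1],[11,7],[13,14],[27,0],[35,1],[46,6],[47,1],[48,0]]
[[3,19],[13,14],[27,0],[35,1],[46,6],[47,1],[48,0]]
[[3,19],[13,14],[27,0],[35,1],[46,6],[48,0]]
[[3,19],[13,18],[27,0],[35,1],[46,6],[48,0]]
[[3,19],[13,18],[27,0],[35,1],[46,6],[48,7],[49,0]]
[[3,19],[13,18],[27,0],[28,1],[46,6],[48,7],[49,0]]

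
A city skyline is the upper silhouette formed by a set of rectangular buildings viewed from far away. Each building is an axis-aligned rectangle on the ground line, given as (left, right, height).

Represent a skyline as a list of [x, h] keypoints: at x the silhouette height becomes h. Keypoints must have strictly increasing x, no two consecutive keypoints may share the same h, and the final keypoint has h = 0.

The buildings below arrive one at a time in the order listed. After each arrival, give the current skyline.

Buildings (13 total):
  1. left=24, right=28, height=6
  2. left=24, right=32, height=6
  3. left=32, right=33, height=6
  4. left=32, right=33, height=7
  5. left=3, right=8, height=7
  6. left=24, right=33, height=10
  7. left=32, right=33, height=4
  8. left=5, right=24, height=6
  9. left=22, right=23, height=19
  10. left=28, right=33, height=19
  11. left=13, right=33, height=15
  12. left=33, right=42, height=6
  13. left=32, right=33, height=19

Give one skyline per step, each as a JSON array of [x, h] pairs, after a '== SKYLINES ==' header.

== SKYLINES ==
[[24,6],[28,0]]
[[24,6],[32,0]]
[[24,6],[33,0]]
[[24,6],[32,7],[33,0]]
[[3,7],[8,0],[24,6],[32,7],[33,0]]
[[3,7],[8,0],[24,10],[33,0]]
[[3,7],[8,0],[24,10],[33,0]]
[[3,7],[8,6],[24,10],[33,0]]
[[3,7],[8,6],[22,19],[23,6],[24,10],[33,0]]
[[3,7],[8,6],[22,19],[23,6],[24,10],[28,19],[33,0]]
[[3,7],[8,6],[13,15],[22,19],[23,15],[28,19],[33,0]]
[[3,7],[8,6],[13,15],[22,19],[23,15],[28,19],[33,6],[42,0]]
[[3,7],[8,6],[13,15],[22,19],[23,15],[28,19],[33,6],[42,0]]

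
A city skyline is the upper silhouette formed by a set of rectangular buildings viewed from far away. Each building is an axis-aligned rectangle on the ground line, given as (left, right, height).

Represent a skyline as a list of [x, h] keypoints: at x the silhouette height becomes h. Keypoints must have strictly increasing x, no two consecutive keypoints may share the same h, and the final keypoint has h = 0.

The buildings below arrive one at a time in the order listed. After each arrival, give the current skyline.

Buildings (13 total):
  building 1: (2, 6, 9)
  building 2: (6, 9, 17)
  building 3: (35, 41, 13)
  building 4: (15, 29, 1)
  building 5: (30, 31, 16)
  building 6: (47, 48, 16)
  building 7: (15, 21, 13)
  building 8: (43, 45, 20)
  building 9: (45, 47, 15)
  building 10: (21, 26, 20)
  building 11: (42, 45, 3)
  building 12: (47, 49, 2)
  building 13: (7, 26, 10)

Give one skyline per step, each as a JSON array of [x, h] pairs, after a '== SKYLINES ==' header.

== SKYLINES ==
[[2,9],[6,0]]
[[2,9],[6,17],[9,0]]
[[2,9],[6,17],[9,0],[35,13],[41,0]]
[[2,9],[6,17],[9,0],[15,1],[29,0],[35,13],[41,0]]
[[2,9],[6,17],[9,0],[15,1],[29,0],[30,16],[31,0],[35,13],[41,0]]
[[2,9],[6,17],[9,0],[15,1],[29,0],[30,16],[31,0],[35,13],[41,0],[47,16],[48,0]]
[[2,9],[6,17],[9,0],[15,13],[21,1],[29,0],[30,16],[31,0],[35,13],[41,0],[47,16],[48,0]]
[[2,9],[6,17],[9,0],[15,13],[21,1],[29,0],[30,16],[31,0],[35,13],[41,0],[43,20],[45,0],[47,16],[48,0]]
[[2,9],[6,17],[9,0],[15,13],[21,1],[29,0],[30,16],[31,0],[35,13],[41,0],[43,20],[45,15],[47,16],[48,0]]
[[2,9],[6,17],[9,0],[15,13],[21,20],[26,1],[29,0],[30,16],[31,0],[35,13],[41,0],[43,20],[45,15],[47,16],[48,0]]
[[2,9],[6,17],[9,0],[15,13],[21,20],[26,1],[29,0],[30,16],[31,0],[35,13],[41,0],[42,3],[43,20],[45,15],[47,16],[48,0]]
[[2,9],[6,17],[9,0],[15,13],[21,20],[26,1],[29,0],[30,16],[31,0],[35,13],[41,0],[42,3],[43,20],[45,15],[47,16],[48,2],[49,0]]
[[2,9],[6,17],[9,10],[15,13],[21,20],[26,1],[29,0],[30,16],[31,0],[35,13],[41,0],[42,3],[43,20],[45,15],[47,16],[48,2],[49,0]]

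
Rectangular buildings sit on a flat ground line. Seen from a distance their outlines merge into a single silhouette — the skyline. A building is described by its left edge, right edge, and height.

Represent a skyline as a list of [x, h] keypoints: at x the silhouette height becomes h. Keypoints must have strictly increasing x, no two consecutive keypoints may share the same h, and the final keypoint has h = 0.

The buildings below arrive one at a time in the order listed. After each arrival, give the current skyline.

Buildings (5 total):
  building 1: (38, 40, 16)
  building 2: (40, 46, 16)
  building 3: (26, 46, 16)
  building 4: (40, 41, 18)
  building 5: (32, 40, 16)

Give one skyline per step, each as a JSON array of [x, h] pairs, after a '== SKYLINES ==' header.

== SKYLINES ==
[[38,16],[40,0]]
[[38,16],[46,0]]
[[26,16],[46,0]]
[[26,16],[40,18],[41,16],[46,0]]
[[26,16],[40,18],[41,16],[46,0]]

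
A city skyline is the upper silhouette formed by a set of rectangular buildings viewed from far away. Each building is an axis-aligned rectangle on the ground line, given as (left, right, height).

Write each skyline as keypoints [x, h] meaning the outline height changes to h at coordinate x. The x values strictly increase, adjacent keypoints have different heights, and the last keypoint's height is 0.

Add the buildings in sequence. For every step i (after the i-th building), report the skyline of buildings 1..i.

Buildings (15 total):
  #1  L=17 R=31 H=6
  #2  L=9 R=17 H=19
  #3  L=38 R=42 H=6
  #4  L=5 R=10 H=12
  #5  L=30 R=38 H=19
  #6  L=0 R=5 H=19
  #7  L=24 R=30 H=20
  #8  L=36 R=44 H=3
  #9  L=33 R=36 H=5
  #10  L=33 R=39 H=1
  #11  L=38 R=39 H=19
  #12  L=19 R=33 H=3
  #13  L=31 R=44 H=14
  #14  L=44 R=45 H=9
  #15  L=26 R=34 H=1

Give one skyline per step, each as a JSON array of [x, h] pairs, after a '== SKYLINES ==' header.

== SKYLINES ==
[[17,6],[31,0]]
[[9,19],[17,6],[31,0]]
[[9,19],[17,6],[31,0],[38,6],[42,0]]
[[5,12],[9,19],[17,6],[31,0],[38,6],[42,0]]
[[5,12],[9,19],[17,6],[30,19],[38,6],[42,0]]
[[0,19],[5,12],[9,19],[17,6],[30,19],[38,6],[42,0]]
[[0,19],[5,12],[9,19],[17,6],[24,20],[30,19],[38,6],[42,0]]
[[0,19],[5,12],[9,19],[17,6],[24,20],[30,19],[38,6],[42,3],[44,0]]
[[0,19],[5,12],[9,19],[17,6],[24,20],[30,19],[38,6],[42,3],[44,0]]
[[0,19],[5,12],[9,19],[17,6],[24,20],[30,19],[38,6],[42,3],[44,0]]
[[0,19],[5,12],[9,19],[17,6],[24,20],[30,19],[39,6],[42,3],[44,0]]
[[0,19],[5,12],[9,19],[17,6],[24,20],[30,19],[39,6],[42,3],[44,0]]
[[0,19],[5,12],[9,19],[17,6],[24,20],[30,19],[39,14],[44,0]]
[[0,19],[5,12],[9,19],[17,6],[24,20],[30,19],[39,14],[44,9],[45,0]]
[[0,19],[5,12],[9,19],[17,6],[24,20],[30,19],[39,14],[44,9],[45,0]]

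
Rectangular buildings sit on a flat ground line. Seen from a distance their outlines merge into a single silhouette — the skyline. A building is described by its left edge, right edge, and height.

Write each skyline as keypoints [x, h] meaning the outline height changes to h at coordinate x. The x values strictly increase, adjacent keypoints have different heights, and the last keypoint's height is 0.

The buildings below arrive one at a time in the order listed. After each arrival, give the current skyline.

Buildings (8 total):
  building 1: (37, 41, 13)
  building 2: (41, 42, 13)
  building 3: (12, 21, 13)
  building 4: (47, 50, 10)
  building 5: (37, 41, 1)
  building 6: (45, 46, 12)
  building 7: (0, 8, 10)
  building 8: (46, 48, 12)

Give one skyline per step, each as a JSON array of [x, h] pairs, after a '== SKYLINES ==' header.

== SKYLINES ==
[[37,13],[41,0]]
[[37,13],[42,0]]
[[12,13],[21,0],[37,13],[42,0]]
[[12,13],[21,0],[37,13],[42,0],[47,10],[50,0]]
[[12,13],[21,0],[37,13],[42,0],[47,10],[50,0]]
[[12,13],[21,0],[37,13],[42,0],[45,12],[46,0],[47,10],[50,0]]
[[0,10],[8,0],[12,13],[21,0],[37,13],[42,0],[45,12],[46,0],[47,10],[50,0]]
[[0,10],[8,0],[12,13],[21,0],[37,13],[42,0],[45,12],[48,10],[50,0]]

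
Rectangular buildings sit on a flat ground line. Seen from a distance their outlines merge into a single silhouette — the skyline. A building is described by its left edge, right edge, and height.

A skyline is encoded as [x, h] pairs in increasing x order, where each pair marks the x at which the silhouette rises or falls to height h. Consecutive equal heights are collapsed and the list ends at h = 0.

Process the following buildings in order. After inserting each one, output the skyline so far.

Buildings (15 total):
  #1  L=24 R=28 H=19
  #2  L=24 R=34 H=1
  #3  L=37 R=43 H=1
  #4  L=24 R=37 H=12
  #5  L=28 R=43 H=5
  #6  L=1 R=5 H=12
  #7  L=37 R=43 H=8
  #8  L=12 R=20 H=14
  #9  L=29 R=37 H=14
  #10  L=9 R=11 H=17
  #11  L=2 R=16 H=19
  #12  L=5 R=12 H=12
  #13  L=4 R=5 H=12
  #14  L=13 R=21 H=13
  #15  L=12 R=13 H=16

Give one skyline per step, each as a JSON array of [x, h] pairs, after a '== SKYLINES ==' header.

== SKYLINES ==
[[24,19],[28,0]]
[[24,19],[28,1],[34,0]]
[[24,19],[28,1],[34,0],[37,1],[43,0]]
[[24,19],[28,12],[37,1],[43,0]]
[[24,19],[28,12],[37,5],[43,0]]
[[1,12],[5,0],[24,19],[28,12],[37,5],[43,0]]
[[1,12],[5,0],[24,19],[28,12],[37,8],[43,0]]
[[1,12],[5,0],[12,14],[20,0],[24,19],[28,12],[37,8],[43,0]]
[[1,12],[5,0],[12,14],[20,0],[24,19],[28,12],[29,14],[37,8],[43,0]]
[[1,12],[5,0],[9,17],[11,0],[12,14],[20,0],[24,19],[28,12],[29,14],[37,8],[43,0]]
[[1,12],[2,19],[16,14],[20,0],[24,19],[28,12],[29,14],[37,8],[43,0]]
[[1,12],[2,19],[16,14],[20,0],[24,19],[28,12],[29,14],[37,8],[43,0]]
[[1,12],[2,19],[16,14],[20,0],[24,19],[28,12],[29,14],[37,8],[43,0]]
[[1,12],[2,19],[16,14],[20,13],[21,0],[24,19],[28,12],[29,14],[37,8],[43,0]]
[[1,12],[2,19],[16,14],[20,13],[21,0],[24,19],[28,12],[29,14],[37,8],[43,0]]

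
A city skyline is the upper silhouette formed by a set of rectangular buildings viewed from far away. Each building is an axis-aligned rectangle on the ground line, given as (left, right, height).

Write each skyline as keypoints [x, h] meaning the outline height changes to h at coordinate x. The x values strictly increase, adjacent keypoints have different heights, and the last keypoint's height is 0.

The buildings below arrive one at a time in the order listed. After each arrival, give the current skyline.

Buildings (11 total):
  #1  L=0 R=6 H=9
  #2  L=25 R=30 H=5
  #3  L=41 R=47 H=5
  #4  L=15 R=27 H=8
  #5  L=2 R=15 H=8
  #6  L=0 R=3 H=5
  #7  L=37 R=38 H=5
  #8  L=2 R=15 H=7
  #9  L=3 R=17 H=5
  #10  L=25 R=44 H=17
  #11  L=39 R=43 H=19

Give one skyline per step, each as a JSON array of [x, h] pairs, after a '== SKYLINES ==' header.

== SKYLINES ==
[[0,9],[6,0]]
[[0,9],[6,0],[25,5],[30,0]]
[[0,9],[6,0],[25,5],[30,0],[41,5],[47,0]]
[[0,9],[6,0],[15,8],[27,5],[30,0],[41,5],[47,0]]
[[0,9],[6,8],[27,5],[30,0],[41,5],[47,0]]
[[0,9],[6,8],[27,5],[30,0],[41,5],[47,0]]
[[0,9],[6,8],[27,5],[30,0],[37,5],[38,0],[41,5],[47,0]]
[[0,9],[6,8],[27,5],[30,0],[37,5],[38,0],[41,5],[47,0]]
[[0,9],[6,8],[27,5],[30,0],[37,5],[38,0],[41,5],[47,0]]
[[0,9],[6,8],[25,17],[44,5],[47,0]]
[[0,9],[6,8],[25,17],[39,19],[43,17],[44,5],[47,0]]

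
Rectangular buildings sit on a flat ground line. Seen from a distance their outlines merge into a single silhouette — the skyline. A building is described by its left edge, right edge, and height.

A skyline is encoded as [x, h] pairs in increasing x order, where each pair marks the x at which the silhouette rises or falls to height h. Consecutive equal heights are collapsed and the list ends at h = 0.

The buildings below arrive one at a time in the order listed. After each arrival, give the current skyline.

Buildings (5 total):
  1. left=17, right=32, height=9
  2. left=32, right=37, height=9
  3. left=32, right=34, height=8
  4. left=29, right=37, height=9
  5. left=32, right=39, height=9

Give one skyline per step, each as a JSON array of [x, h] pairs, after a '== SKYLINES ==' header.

== SKYLINES ==
[[17,9],[32,0]]
[[17,9],[37,0]]
[[17,9],[37,0]]
[[17,9],[37,0]]
[[17,9],[39,0]]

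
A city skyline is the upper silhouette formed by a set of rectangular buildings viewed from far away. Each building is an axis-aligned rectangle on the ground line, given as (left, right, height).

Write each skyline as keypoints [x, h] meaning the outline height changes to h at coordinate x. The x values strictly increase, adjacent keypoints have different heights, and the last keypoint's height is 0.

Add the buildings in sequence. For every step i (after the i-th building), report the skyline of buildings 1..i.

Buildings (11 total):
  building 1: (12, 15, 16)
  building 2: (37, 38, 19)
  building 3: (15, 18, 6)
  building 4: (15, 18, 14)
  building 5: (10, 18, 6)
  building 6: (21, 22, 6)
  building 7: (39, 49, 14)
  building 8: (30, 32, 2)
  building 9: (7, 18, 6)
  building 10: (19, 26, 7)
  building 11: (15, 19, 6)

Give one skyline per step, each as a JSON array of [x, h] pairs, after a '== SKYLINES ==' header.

== SKYLINES ==
[[12,16],[15,0]]
[[12,16],[15,0],[37,19],[38,0]]
[[12,16],[15,6],[18,0],[37,19],[38,0]]
[[12,16],[15,14],[18,0],[37,19],[38,0]]
[[10,6],[12,16],[15,14],[18,0],[37,19],[38,0]]
[[10,6],[12,16],[15,14],[18,0],[21,6],[22,0],[37,19],[38,0]]
[[10,6],[12,16],[15,14],[18,0],[21,6],[22,0],[37,19],[38,0],[39,14],[49,0]]
[[10,6],[12,16],[15,14],[18,0],[21,6],[22,0],[30,2],[32,0],[37,19],[38,0],[39,14],[49,0]]
[[7,6],[12,16],[15,14],[18,0],[21,6],[22,0],[30,2],[32,0],[37,19],[38,0],[39,14],[49,0]]
[[7,6],[12,16],[15,14],[18,0],[19,7],[26,0],[30,2],[32,0],[37,19],[38,0],[39,14],[49,0]]
[[7,6],[12,16],[15,14],[18,6],[19,7],[26,0],[30,2],[32,0],[37,19],[38,0],[39,14],[49,0]]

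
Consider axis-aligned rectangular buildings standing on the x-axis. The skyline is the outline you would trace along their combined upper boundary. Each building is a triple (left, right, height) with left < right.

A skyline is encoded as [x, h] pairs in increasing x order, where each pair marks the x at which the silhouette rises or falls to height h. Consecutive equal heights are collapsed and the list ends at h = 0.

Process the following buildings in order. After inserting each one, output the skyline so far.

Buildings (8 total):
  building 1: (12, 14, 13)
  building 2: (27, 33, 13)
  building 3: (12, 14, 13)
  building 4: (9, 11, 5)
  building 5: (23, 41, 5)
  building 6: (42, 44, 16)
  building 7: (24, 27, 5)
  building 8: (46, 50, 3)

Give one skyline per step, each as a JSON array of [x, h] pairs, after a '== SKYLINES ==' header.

== SKYLINES ==
[[12,13],[14,0]]
[[12,13],[14,0],[27,13],[33,0]]
[[12,13],[14,0],[27,13],[33,0]]
[[9,5],[11,0],[12,13],[14,0],[27,13],[33,0]]
[[9,5],[11,0],[12,13],[14,0],[23,5],[27,13],[33,5],[41,0]]
[[9,5],[11,0],[12,13],[14,0],[23,5],[27,13],[33,5],[41,0],[42,16],[44,0]]
[[9,5],[11,0],[12,13],[14,0],[23,5],[27,13],[33,5],[41,0],[42,16],[44,0]]
[[9,5],[11,0],[12,13],[14,0],[23,5],[27,13],[33,5],[41,0],[42,16],[44,0],[46,3],[50,0]]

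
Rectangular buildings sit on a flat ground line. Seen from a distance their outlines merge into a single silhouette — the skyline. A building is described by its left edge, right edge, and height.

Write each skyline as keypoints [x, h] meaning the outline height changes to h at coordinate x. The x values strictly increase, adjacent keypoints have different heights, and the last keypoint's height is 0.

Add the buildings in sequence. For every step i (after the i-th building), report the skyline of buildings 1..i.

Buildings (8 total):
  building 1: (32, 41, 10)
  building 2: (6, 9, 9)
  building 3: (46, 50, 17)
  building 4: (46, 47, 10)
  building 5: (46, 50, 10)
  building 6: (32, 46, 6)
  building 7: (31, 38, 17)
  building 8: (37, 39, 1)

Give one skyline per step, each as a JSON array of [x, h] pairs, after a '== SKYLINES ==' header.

== SKYLINES ==
[[32,10],[41,0]]
[[6,9],[9,0],[32,10],[41,0]]
[[6,9],[9,0],[32,10],[41,0],[46,17],[50,0]]
[[6,9],[9,0],[32,10],[41,0],[46,17],[50,0]]
[[6,9],[9,0],[32,10],[41,0],[46,17],[50,0]]
[[6,9],[9,0],[32,10],[41,6],[46,17],[50,0]]
[[6,9],[9,0],[31,17],[38,10],[41,6],[46,17],[50,0]]
[[6,9],[9,0],[31,17],[38,10],[41,6],[46,17],[50,0]]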